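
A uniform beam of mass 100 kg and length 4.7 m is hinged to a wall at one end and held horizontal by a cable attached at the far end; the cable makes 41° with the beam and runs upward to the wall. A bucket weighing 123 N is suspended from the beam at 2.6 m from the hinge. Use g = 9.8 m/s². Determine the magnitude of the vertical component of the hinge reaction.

|H_y| ≈ 545 N

Take torques about the hinge: T sin 41° · 4.7 = 100×9.8×2.35 + 123×2.6 = 2622.8 N·m.
So T = 2622.8 / (0.6561 × 4.7) = 850.6 N.
ΣF_y = 0: H_y = (100×9.8 + 123) − T sin 41° = 1103 − 558.04 = 544.96 N.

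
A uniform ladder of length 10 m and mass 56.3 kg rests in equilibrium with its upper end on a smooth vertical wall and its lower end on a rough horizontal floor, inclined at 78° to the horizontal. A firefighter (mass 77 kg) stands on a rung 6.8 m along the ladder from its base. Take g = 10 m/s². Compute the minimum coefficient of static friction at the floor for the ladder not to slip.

μ_min ≈ 0.128

ΣF_y = 0: N_floor = 56.3×10 + 77×10 = 1333 N.
Torques about the foot: N_wall · 10 sin 78° = 56.3×10×5 cos 78° + 77×10×6.8 cos 78° → N_wall = 171.13 N.
ΣF_x = 0: f_floor = N_wall = 171.13 N.
μ_min = f_floor / N_floor = 171.13 / 1333 = 0.1284.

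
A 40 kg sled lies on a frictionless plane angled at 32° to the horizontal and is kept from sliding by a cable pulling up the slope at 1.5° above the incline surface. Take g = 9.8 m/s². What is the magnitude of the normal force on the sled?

Take axes along and perpendicular to the incline. Weight components: W sin 32° = 207.7 N down-slope, W cos 32° = 332.4 N into the surface.
Along incline: T cos 1.5° = W sin 32° → T = 207.8 N.
Perpendicular: N = W cos 32° − T sin 1.5° = 327 N.

N ≈ 327 N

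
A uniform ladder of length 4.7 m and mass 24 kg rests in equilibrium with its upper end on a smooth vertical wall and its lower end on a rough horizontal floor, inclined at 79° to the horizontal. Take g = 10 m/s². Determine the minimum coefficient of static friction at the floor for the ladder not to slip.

μ_min ≈ 0.0972

ΣF_y = 0: N_floor = 24×10 = 240 N.
Torques about the foot: N_wall · 4.7 sin 79° = 24×10×2.35 cos 79° → N_wall = 23.326 N.
ΣF_x = 0: f_floor = N_wall = 23.326 N.
μ_min = f_floor / N_floor = 23.326 / 240 = 0.09719.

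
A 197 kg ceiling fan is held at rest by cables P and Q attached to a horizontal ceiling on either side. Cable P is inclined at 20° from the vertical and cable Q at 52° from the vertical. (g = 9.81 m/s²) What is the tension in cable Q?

T_Q ≈ 695 N

Angles from the horizontal: cable P is 90° − 20° = 70°, cable Q is 90° − 52° = 38°.
Weight W = 197 × 9.81 = 1933 N acts straight down.
Horizontal: T_P cos 70° = T_Q cos 38°  →  T_P = 2.304 T_Q.
Vertical: T_P sin 70° + T_Q sin 38° = 1933.
Substituting the horizontal relation into the vertical equation gives 2.781 T_Q = 1933, so T_Q = 695 N.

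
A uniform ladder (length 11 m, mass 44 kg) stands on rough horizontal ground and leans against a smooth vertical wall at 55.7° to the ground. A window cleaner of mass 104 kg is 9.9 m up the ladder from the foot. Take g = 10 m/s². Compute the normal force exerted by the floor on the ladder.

N_floor ≈ 1480 N

ΣF_y = 0: N_floor = 44×10 + 104×10 = 1480 N.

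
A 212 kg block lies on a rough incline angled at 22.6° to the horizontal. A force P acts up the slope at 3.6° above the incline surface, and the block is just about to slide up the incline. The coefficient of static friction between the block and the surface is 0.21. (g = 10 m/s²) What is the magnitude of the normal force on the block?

N ≈ 1880 N

On the verge of sliding up the incline, friction equals μN and acts down the slope.
Perpendicular: N + P sin 3.6° = W cos 22.6° = 1957 N.
Along incline: P cos 3.6° = W sin 22.6° + μN  with W sin 22.6° = 814.7 N.
Solving the pair for P and N: P = 1212 N, N = 1881 N (and f = μN = 395 N).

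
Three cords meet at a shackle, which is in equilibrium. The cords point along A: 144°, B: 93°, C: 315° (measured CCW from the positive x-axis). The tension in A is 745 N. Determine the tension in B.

Resolve: ΣF_x = 745 cos 144° + T_B cos 93° + T_C cos 315° = 0.
        ΣF_y = 745 sin 144° + T_B sin 93° + T_C sin 315° = 0.
The known terms sum to (-602.7, 437.9) N, so -0.0523 T_B + 0.7071 T_C = 602.7 and 0.9986 T_B − 0.7071 T_C = -437.9.
Solving simultaneously: T_B = 174.2 N, T_C = 865.3 N.

T_B ≈ 174 N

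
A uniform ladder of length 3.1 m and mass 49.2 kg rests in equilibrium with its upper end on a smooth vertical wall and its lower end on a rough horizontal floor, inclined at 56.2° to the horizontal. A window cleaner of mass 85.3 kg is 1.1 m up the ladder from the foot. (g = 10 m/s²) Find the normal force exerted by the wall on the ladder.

Torques about the foot: N_wall · 3.1 sin 56.2° = 49.2×10×1.55 cos 56.2° + 85.3×10×1.1 cos 56.2° → N_wall = 367.31 N.

N_wall ≈ 367 N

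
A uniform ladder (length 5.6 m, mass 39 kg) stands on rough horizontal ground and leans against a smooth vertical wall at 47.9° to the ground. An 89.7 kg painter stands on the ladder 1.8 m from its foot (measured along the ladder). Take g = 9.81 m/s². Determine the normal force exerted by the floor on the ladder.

ΣF_y = 0: N_floor = 39×9.81 + 89.7×9.81 = 1262.5 N.

N_floor ≈ 1260 N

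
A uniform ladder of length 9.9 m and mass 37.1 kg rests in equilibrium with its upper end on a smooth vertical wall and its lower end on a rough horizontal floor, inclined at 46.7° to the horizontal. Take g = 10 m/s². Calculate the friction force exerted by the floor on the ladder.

f ≈ 175 N

Torques about the foot: N_wall · 9.9 sin 46.7° = 37.1×10×4.95 cos 46.7° → N_wall = 174.81 N.
ΣF_x = 0: f_floor = N_wall = 174.81 N.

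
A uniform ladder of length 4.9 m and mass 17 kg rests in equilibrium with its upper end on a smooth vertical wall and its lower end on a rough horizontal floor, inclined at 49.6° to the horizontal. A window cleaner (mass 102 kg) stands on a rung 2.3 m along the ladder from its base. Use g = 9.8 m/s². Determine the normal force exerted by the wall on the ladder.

Torques about the foot: N_wall · 4.9 sin 49.6° = 17×9.8×2.45 cos 49.6° + 102×9.8×2.3 cos 49.6° → N_wall = 470.21 N.

N_wall ≈ 470 N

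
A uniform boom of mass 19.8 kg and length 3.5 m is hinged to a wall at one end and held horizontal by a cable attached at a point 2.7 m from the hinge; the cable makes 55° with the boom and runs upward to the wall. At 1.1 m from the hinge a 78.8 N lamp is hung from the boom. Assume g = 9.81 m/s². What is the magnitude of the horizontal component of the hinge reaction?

H_x ≈ 111 N

Take torques about the hinge: T sin 55° · 2.7 = 19.8×9.81×1.75 + 78.8×1.1 = 426.6 N·m.
So T = 426.6 / (0.8192 × 2.7) = 192.88 N.
ΣF_x = 0: H_x = T cos 55° = 110.63 N.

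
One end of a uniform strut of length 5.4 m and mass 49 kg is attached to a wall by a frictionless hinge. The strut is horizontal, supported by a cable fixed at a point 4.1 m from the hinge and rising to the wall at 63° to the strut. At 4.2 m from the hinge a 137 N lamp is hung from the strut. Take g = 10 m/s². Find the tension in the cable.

Take torques about the hinge: T sin 63° · 4.1 = 49×10×2.7 + 137×4.2 = 1898.4 N·m.
So T = 1898.4 / (0.8910 × 4.1) = 519.66 N.

T ≈ 520 N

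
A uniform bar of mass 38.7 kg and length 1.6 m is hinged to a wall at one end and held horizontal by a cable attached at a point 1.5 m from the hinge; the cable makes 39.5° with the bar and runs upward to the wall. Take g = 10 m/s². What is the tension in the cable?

T ≈ 324 N

Take torques about the hinge: T sin 39.5° · 1.5 = 38.7×10×0.8 = 309.6 N·m.
So T = 309.6 / (0.6361 × 1.5) = 324.49 N.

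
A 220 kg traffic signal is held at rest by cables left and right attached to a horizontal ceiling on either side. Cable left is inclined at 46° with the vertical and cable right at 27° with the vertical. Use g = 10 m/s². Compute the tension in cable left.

Angles from the horizontal: cable left is 90° − 46° = 44°, cable right is 90° − 27° = 63°.
Weight W = 220 × 10 = 2200 N acts straight down.
Horizontal: T_left cos 44° = T_right cos 63°  →  T_right = 1.584 T_left.
Vertical: T_left sin 44° + T_right sin 63° = 2200.
Substituting the horizontal relation into the vertical equation gives 2.106 T_left = 2200, so T_left = 1044 N.

T_left ≈ 1040 N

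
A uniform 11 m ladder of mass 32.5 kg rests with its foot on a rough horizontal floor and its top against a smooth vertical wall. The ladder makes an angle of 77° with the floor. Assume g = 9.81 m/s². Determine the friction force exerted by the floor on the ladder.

Torques about the foot: N_wall · 11 sin 77° = 32.5×9.81×5.5 cos 77° → N_wall = 36.803 N.
ΣF_x = 0: f_floor = N_wall = 36.803 N.

f ≈ 36.8 N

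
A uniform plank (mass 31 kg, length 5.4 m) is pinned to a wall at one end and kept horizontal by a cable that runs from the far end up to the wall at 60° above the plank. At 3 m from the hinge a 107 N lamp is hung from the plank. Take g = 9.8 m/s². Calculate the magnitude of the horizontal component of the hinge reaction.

H_x ≈ 122 N

Take torques about the hinge: T sin 60° · 5.4 = 31×9.8×2.7 + 107×3 = 1141.3 N·m.
So T = 1141.3 / (0.8660 × 5.4) = 244.04 N.
ΣF_x = 0: H_x = T cos 60° = 122.02 N.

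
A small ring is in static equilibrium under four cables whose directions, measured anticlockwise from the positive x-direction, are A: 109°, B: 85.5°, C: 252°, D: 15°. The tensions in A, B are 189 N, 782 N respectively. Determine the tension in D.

T_D ≈ 353 N

Resolve: ΣF_x = 189 cos 109° + 782 cos 85.5° + T_C cos 252° + T_D cos 15° = 0.
        ΣF_y = 189 sin 109° + 782 sin 85.5° + T_C sin 252° + T_D sin 15° = 0.
The known terms sum to (-0.1774, 958.3) N, so -0.3090 T_C + 0.9659 T_D = 0.1774 and -0.9511 T_C + 0.2588 T_D = -958.3.
Solving simultaneously: T_C = 1104 N, T_D = 353.3 N.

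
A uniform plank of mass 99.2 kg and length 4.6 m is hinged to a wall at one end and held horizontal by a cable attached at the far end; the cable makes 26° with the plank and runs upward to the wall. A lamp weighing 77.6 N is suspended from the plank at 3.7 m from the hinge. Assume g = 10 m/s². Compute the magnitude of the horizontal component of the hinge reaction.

Take torques about the hinge: T sin 26° · 4.6 = 99.2×10×2.3 + 77.6×3.7 = 2568.7 N·m.
So T = 2568.7 / (0.4384 × 4.6) = 1273.8 N.
ΣF_x = 0: H_x = T cos 26° = 1144.9 N.

H_x ≈ 1140 N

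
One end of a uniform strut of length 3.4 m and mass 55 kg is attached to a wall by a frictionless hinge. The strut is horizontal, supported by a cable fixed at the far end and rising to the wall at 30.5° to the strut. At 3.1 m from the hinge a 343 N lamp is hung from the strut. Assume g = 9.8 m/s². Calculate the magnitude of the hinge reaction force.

|H| ≈ 1030 N

Take torques about the hinge: T sin 30.5° · 3.4 = 55×9.8×1.7 + 343×3.1 = 1979.6 N·m.
So T = 1979.6 / (0.5075 × 3.4) = 1147.2 N.
ΣF_x = 0: H_x = T cos 30.5° = 988.44 N.
ΣF_y = 0: H_y = (55×9.8 + 343) − T sin 30.5° = 882 − 582.24 = 299.76 N.
|H| = √(H_x² + H_y²) = √((988.44)² + (299.76)²) = 1032.9 N.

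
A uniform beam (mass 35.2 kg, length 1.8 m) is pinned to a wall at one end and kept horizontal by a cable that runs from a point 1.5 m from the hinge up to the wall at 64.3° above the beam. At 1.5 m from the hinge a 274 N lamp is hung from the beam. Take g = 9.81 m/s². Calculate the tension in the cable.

T ≈ 534 N

Take torques about the hinge: T sin 64.3° · 1.5 = 35.2×9.81×0.9 + 274×1.5 = 721.78 N·m.
So T = 721.78 / (0.9011 × 1.5) = 534.01 N.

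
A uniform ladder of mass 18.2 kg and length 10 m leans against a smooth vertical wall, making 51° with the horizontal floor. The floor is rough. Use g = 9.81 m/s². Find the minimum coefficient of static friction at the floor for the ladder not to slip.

μ_min ≈ 0.405

ΣF_y = 0: N_floor = 18.2×9.81 = 178.54 N.
Torques about the foot: N_wall · 10 sin 51° = 18.2×9.81×5 cos 51° → N_wall = 72.29 N.
ΣF_x = 0: f_floor = N_wall = 72.29 N.
μ_min = f_floor / N_floor = 72.29 / 178.54 = 0.4049.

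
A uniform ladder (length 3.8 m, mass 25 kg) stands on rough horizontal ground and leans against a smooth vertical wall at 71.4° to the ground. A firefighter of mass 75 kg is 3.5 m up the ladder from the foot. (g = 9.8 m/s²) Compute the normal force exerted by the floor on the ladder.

ΣF_y = 0: N_floor = 25×9.8 + 75×9.8 = 980 N.

N_floor ≈ 980 N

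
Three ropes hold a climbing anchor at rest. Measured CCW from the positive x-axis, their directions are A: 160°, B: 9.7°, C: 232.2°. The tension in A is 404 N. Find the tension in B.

T_B ≈ 569 N

Resolve: ΣF_x = 404 cos 160° + T_B cos 9.7° + T_C cos 232.2° = 0.
        ΣF_y = 404 sin 160° + T_B sin 9.7° + T_C sin 232.2° = 0.
The known terms sum to (-379.6, 138.2) N, so 0.9857 T_B − 0.6129 T_C = 379.6 and 0.1685 T_B − 0.7902 T_C = -138.2.
Solving simultaneously: T_B = 569.4 N, T_C = 296.3 N.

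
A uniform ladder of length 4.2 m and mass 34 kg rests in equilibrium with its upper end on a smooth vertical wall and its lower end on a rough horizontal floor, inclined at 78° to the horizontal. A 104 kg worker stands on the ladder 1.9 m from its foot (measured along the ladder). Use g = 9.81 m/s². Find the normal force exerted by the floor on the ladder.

ΣF_y = 0: N_floor = 34×9.81 + 104×9.81 = 1353.8 N.

N_floor ≈ 1350 N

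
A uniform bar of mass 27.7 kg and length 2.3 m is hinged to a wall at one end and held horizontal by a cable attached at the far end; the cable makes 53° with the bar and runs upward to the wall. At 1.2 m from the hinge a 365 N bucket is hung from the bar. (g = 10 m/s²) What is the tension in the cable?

Take torques about the hinge: T sin 53° · 2.3 = 27.7×10×1.15 + 365×1.2 = 756.55 N·m.
So T = 756.55 / (0.7986 × 2.3) = 411.87 N.

T ≈ 412 N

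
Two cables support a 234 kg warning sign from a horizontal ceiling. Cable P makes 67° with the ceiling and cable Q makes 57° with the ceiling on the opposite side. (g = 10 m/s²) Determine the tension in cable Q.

Weight W = 234 × 10 = 2340 N acts straight down.
Horizontal: T_P cos 67° = T_Q cos 57°  →  T_P = 1.394 T_Q.
Vertical: T_P sin 67° + T_Q sin 57° = 2340.
Substituting the horizontal relation into the vertical equation gives 2.122 T_Q = 2340, so T_Q = 1103 N.

T_Q ≈ 1100 N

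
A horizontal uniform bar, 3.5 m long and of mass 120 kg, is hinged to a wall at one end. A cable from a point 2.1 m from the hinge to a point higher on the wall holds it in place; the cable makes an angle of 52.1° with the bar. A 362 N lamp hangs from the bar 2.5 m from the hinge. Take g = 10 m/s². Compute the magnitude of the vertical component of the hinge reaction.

Take torques about the hinge: T sin 52.1° · 2.1 = 120×10×1.75 + 362×2.5 = 3005 N·m.
So T = 3005 / (0.7891 × 2.1) = 1813.4 N.
ΣF_y = 0: H_y = (120×10 + 362) − T sin 52.1° = 1562 − 1431 = 131.05 N.

|H_y| ≈ 131 N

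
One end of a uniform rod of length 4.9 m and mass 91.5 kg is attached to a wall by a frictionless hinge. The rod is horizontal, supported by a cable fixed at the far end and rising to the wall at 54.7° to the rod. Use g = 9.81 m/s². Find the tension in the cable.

Take torques about the hinge: T sin 54.7° · 4.9 = 91.5×9.81×2.45 = 2199.2 N·m.
So T = 2199.2 / (0.8161 × 4.9) = 549.92 N.

T ≈ 550 N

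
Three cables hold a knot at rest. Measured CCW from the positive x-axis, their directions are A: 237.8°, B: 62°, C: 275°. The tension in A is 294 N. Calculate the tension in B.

Resolve: ΣF_x = 294 cos 237.8° + T_B cos 62° + T_C cos 275° = 0.
        ΣF_y = 294 sin 237.8° + T_B sin 62° + T_C sin 275° = 0.
The known terms sum to (-156.7, -248.8) N, so 0.4695 T_B + 0.0872 T_C = 156.7 and 0.8829 T_B − 0.9962 T_C = 248.8.
Solving simultaneously: T_B = 326.4 N, T_C = 39.53 N.

T_B ≈ 326 N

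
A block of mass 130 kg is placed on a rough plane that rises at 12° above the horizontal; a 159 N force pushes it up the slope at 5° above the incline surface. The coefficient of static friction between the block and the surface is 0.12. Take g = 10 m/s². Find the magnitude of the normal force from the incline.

N ≈ 1260 N

Axes along / perpendicular to the incline. W sin 12° = 270.3 N down-slope; W cos 12° = 1272 N into the surface.
Perpendicular: N = W cos 12° − P sin 5° = 1272 − 13.86 = 1258 N.
Along incline: P cos 5° + f = W sin 12° (friction acts up-slope) → f = 270.3 − 158.4 = 111.9 N.
|f| = 111.9 N ≤ μN = 150.9 N, so the block is indeed static.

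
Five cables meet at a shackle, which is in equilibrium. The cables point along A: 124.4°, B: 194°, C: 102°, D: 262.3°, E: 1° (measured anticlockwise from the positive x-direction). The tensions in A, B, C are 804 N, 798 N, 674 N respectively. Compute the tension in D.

Resolve: ΣF_x = 804 cos 124.4° + 798 cos 194° + 674 cos 102° + T_D cos 262.3° + T_E cos 1° = 0.
        ΣF_y = 804 sin 124.4° + 798 sin 194° + 674 sin 102° + T_D sin 262.3° + T_E sin 1° = 0.
The known terms sum to (-1369, 1130) N, so -0.1340 T_D + 0.9998 T_E = 1369 and -0.9910 T_D + 0.0175 T_E = -1130.
Solving simultaneously: T_D = 1167 N, T_E = 1525 N.

T_D ≈ 1170 N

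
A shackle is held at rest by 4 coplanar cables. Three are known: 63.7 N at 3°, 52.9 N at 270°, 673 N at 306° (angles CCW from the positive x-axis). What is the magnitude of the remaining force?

F ≈ 751 N

Sum the known components: ΣF_x = 459.2 N, ΣF_y = -594 N.
For equilibrium the remaining force must supply (−ΣF_x, −ΣF_y) = (-459.2, 594) N.
Magnitude = √((-459.2)² + (594)²) = 750.8 N; direction = atan2(594, -459.2) = 127.7°.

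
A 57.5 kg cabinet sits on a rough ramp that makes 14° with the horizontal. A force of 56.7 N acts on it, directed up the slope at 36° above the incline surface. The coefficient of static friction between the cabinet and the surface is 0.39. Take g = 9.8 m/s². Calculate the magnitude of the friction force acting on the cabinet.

f ≈ 90.5 N

Axes along / perpendicular to the incline. W sin 14° = 136.3 N down-slope; W cos 14° = 546.8 N into the surface.
Perpendicular: N = W cos 14° − P sin 36° = 546.8 − 33.33 = 513.4 N.
Along incline: P cos 36° + f = W sin 14° (friction acts up-slope) → f = 136.3 − 45.87 = 90.45 N.
|f| = 90.45 N ≤ μN = 200.2 N, so the cabinet is indeed static.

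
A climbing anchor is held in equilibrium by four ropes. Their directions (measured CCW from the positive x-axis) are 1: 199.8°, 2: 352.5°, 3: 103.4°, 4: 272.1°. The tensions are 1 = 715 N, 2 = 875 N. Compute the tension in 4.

T_4 ≈ 545 N

Resolve: ΣF_x = 715 cos 199.8° + 875 cos 352.5° + T_3 cos 103.4° + T_4 cos 272.1° = 0.
        ΣF_y = 715 sin 199.8° + 875 sin 352.5° + T_3 sin 103.4° + T_4 sin 272.1° = 0.
The known terms sum to (194.8, -356.4) N, so -0.2317 T_3 + 0.0366 T_4 = -194.8 and 0.9728 T_3 − 0.9993 T_4 = 356.4.
Solving simultaneously: T_3 = 926.8 N, T_4 = 545.5 N.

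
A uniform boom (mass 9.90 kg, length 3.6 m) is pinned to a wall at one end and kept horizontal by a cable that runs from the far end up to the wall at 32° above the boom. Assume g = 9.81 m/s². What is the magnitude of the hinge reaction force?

|H| ≈ 91.6 N

Take torques about the hinge: T sin 32° · 3.6 = 9.90×9.81×1.8 = 174.81 N·m.
So T = 174.81 / (0.5299 × 3.6) = 91.636 N.
ΣF_x = 0: H_x = T cos 32° = 77.711 N.
ΣF_y = 0: H_y = (9.90×9.81) − T sin 32° = 97.119 − 48.56 = 48.56 N.
|H| = √(H_x² + H_y²) = √((77.711)² + (48.56)²) = 91.636 N.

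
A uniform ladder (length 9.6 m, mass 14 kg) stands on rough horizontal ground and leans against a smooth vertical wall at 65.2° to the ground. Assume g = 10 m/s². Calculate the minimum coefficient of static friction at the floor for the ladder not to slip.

ΣF_y = 0: N_floor = 14×10 = 140 N.
Torques about the foot: N_wall · 9.6 sin 65.2° = 14×10×4.8 cos 65.2° → N_wall = 32.345 N.
ΣF_x = 0: f_floor = N_wall = 32.345 N.
μ_min = f_floor / N_floor = 32.345 / 140 = 0.231.

μ_min ≈ 0.231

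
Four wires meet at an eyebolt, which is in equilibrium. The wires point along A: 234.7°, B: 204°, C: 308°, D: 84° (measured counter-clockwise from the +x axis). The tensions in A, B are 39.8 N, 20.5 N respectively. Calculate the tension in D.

T_D ≈ 83.5 N

Resolve: ΣF_x = 39.8 cos 234.7° + 20.5 cos 204° + T_C cos 308° + T_D cos 84° = 0.
        ΣF_y = 39.8 sin 234.7° + 20.5 sin 204° + T_C sin 308° + T_D sin 84° = 0.
The known terms sum to (-41.73, -40.82) N, so 0.6157 T_C + 0.1045 T_D = 41.73 and -0.7880 T_C + 0.9945 T_D = 40.82.
Solving simultaneously: T_C = 53.60 N, T_D = 83.51 N.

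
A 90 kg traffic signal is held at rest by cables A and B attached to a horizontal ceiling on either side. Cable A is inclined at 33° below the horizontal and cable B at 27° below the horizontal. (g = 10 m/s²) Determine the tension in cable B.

Weight W = 90 × 10 = 900 N acts straight down.
Horizontal: T_A cos 33° = T_B cos 27°  →  T_A = 1.062 T_B.
Vertical: T_A sin 33° + T_B sin 27° = 900.
Substituting the horizontal relation into the vertical equation gives 1.033 T_B = 900, so T_B = 871.6 N.

T_B ≈ 872 N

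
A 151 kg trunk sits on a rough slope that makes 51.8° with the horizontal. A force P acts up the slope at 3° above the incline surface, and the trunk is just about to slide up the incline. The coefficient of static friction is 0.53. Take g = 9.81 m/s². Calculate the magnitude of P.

P ≈ 1610 N

On the verge of sliding up the incline, friction equals μN and acts down the slope.
Perpendicular: N + P sin 3° = W cos 51.8° = 916.1 N.
Along incline: P cos 3° = W sin 51.8° + μN  with W sin 51.8° = 1164 N.
Solving the pair for P and N: P = 1607 N, N = 831.9 N (and f = μN = 440.9 N).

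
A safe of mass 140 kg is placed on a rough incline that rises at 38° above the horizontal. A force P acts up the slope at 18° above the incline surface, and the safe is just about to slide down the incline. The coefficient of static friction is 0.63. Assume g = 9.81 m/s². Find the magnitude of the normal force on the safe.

On the verge of sliding down the incline, friction equals μN and acts up the slope.
Perpendicular: N + P sin 18° = W cos 38° = 1082 N.
Along incline: P cos 18° + μN = W sin 38° with W sin 38° = 845.5 N.
Solving the pair for P and N: P = 216.5 N, N = 1015 N (and f = μN = 639.7 N).

N ≈ 1020 N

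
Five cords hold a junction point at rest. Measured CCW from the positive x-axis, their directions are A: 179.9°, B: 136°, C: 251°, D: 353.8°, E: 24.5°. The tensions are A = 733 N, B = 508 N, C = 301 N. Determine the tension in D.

Resolve: ΣF_x = 733 cos 179.9° + 508 cos 136° + 301 cos 251° + T_D cos 353.8° + T_E cos 24.5° = 0.
        ΣF_y = 733 sin 179.9° + 508 sin 136° + 301 sin 251° + T_D sin 353.8° + T_E sin 24.5° = 0.
The known terms sum to (-1196, 69.56) N, so 0.9942 T_D + 0.9100 T_E = 1196 and -0.1080 T_D + 0.4147 T_E = -69.56.
Solving simultaneously: T_D = 1096 N, T_E = 117.6 N.

T_D ≈ 1100 N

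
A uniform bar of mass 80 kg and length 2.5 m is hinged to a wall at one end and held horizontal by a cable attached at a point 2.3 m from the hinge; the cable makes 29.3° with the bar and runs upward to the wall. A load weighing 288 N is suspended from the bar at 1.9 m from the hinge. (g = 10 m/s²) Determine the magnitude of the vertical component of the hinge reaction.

Take torques about the hinge: T sin 29.3° · 2.3 = 80×10×1.25 + 288×1.9 = 1547.2 N·m.
So T = 1547.2 / (0.4894 × 2.3) = 1374.6 N.
ΣF_y = 0: H_y = (80×10 + 288) − T sin 29.3° = 1088 − 672.7 = 415.3 N.

|H_y| ≈ 415 N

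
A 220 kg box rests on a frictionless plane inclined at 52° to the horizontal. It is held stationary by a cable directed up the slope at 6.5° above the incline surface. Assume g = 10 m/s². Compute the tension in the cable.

Take axes along and perpendicular to the incline. Weight components: W sin 52° = 1734 N down-slope, W cos 52° = 1354 N into the surface.
Along incline: T cos 6.5° = W sin 52° → T = 1745 N.
Perpendicular: N = W cos 52° − T sin 6.5° = 1157 N.

T ≈ 1740 N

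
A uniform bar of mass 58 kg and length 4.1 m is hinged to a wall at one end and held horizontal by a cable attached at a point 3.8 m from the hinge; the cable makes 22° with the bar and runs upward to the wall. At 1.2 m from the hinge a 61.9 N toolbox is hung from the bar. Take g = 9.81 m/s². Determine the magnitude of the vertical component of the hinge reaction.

|H_y| ≈ 304 N

Take torques about the hinge: T sin 22° · 3.8 = 58×9.81×2.05 + 61.9×1.2 = 1240.7 N·m.
So T = 1240.7 / (0.3746 × 3.8) = 871.57 N.
ΣF_y = 0: H_y = (58×9.81 + 61.9) − T sin 22° = 630.88 − 326.5 = 304.38 N.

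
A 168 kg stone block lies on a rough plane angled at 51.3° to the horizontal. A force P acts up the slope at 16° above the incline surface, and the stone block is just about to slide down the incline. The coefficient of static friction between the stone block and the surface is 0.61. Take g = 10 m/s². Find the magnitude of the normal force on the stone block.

N ≈ 817 N

On the verge of sliding down the incline, friction equals μN and acts up the slope.
Perpendicular: N + P sin 16° = W cos 51.3° = 1050 N.
Along incline: P cos 16° + μN = W sin 51.3° with W sin 51.3° = 1311 N.
Solving the pair for P and N: P = 845.2 N, N = 817.4 N (and f = μN = 498.6 N).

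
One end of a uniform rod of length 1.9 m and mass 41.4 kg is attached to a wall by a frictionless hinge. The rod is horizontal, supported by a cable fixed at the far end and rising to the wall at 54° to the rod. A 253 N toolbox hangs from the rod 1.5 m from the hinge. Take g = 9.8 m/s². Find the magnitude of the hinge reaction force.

|H| ≈ 389 N

Take torques about the hinge: T sin 54° · 1.9 = 41.4×9.8×0.95 + 253×1.5 = 764.93 N·m.
So T = 764.93 / (0.8090 × 1.9) = 497.64 N.
ΣF_x = 0: H_x = T cos 54° = 292.5 N.
ΣF_y = 0: H_y = (41.4×9.8 + 253) − T sin 54° = 658.72 − 402.6 = 256.12 N.
|H| = √(H_x² + H_y²) = √((292.5)² + (256.12)²) = 388.79 N.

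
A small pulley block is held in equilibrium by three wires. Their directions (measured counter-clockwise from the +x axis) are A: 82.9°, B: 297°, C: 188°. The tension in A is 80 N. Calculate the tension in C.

Resolve: ΣF_x = 80 cos 82.9° + T_B cos 297° + T_C cos 188° = 0.
        ΣF_y = 80 sin 82.9° + T_B sin 297° + T_C sin 188° = 0.
The known terms sum to (9.888, 79.39) N, so 0.4540 T_B − 0.9903 T_C = -9.888 and -0.8910 T_B − 0.1392 T_C = -79.39.
Solving simultaneously: T_B = 81.69 N, T_C = 47.44 N.

T_C ≈ 47.4 N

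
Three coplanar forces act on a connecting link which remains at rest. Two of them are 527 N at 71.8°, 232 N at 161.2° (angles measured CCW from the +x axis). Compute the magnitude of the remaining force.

Sum the known components: ΣF_x = -55.02 N, ΣF_y = 575.4 N.
For equilibrium the remaining force must supply (−ΣF_x, −ΣF_y) = (55.02, -575.4) N.
Magnitude = √((55.02)² + (-575.4)²) = 578 N; direction = atan2(-575.4, 55.02) = 275.5°.

F ≈ 578 N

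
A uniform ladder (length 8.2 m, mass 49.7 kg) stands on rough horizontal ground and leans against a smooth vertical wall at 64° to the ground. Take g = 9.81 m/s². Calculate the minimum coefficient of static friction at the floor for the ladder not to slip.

ΣF_y = 0: N_floor = 49.7×9.81 = 487.56 N.
Torques about the foot: N_wall · 8.2 sin 64° = 49.7×9.81×4.1 cos 64° → N_wall = 118.9 N.
ΣF_x = 0: f_floor = N_wall = 118.9 N.
μ_min = f_floor / N_floor = 118.9 / 487.56 = 0.2439.

μ_min ≈ 0.244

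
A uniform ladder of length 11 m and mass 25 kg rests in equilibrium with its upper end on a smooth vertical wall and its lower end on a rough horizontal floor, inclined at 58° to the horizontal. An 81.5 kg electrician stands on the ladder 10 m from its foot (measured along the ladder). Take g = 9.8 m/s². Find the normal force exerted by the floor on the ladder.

N_floor ≈ 1040 N

ΣF_y = 0: N_floor = 25×9.8 + 81.5×9.8 = 1043.7 N.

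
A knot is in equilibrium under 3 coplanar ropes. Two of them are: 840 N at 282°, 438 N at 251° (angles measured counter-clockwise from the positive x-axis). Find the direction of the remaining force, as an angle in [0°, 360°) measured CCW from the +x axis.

θ ≈ 91.5°

Sum the known components: ΣF_x = 32.05 N, ΣF_y = -1236 N.
For equilibrium the remaining force must supply (−ΣF_x, −ΣF_y) = (-32.05, 1236) N.
Magnitude = √((-32.05)² + (1236)²) = 1236 N; direction = atan2(1236, -32.05) = 91.5°.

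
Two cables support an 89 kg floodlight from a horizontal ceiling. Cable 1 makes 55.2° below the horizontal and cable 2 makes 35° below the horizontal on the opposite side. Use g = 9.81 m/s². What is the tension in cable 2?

T_2 ≈ 498 N

Weight W = 89 × 9.81 = 873.1 N acts straight down.
Horizontal: T_1 cos 55.2° = T_2 cos 35°  →  T_1 = 1.435 T_2.
Vertical: T_1 sin 55.2° + T_2 sin 35° = 873.1.
Substituting the horizontal relation into the vertical equation gives 1.752 T_2 = 873.1, so T_2 = 498.3 N.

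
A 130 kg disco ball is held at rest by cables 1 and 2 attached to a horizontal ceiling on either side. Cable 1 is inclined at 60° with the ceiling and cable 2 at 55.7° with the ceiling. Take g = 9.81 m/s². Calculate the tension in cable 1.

Weight W = 130 × 9.81 = 1275 N acts straight down.
Horizontal: T_1 cos 60° = T_2 cos 55.7°  →  T_2 = 0.8873 T_1.
Vertical: T_1 sin 60° + T_2 sin 55.7° = 1275.
Substituting the horizontal relation into the vertical equation gives 1.599 T_1 = 1275, so T_1 = 797.6 N.

T_1 ≈ 798 N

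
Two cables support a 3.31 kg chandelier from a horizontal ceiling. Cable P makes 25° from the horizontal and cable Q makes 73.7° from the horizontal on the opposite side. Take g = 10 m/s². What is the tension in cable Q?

Weight W = 3.31 × 10 = 33.1 N acts straight down.
Horizontal: T_P cos 25° = T_Q cos 73.7°  →  T_P = 0.3097 T_Q.
Vertical: T_P sin 25° + T_Q sin 73.7° = 33.1.
Substituting the horizontal relation into the vertical equation gives 1.091 T_Q = 33.1, so T_Q = 30.35 N.

T_Q ≈ 30.3 N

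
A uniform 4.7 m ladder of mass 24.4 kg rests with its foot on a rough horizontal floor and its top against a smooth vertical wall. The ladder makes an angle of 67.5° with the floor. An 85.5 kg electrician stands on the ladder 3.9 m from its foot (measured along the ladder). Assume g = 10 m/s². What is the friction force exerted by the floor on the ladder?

Torques about the foot: N_wall · 4.7 sin 67.5° = 24.4×10×2.35 cos 67.5° + 85.5×10×3.9 cos 67.5° → N_wall = 344.41 N.
ΣF_x = 0: f_floor = N_wall = 344.41 N.

f ≈ 344 N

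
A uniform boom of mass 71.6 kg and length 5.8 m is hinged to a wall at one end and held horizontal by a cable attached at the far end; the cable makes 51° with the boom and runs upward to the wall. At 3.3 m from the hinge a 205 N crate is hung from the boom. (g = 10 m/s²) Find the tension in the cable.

Take torques about the hinge: T sin 51° · 5.8 = 71.6×10×2.9 + 205×3.3 = 2752.9 N·m.
So T = 2752.9 / (0.7771 × 5.8) = 610.74 N.

T ≈ 611 N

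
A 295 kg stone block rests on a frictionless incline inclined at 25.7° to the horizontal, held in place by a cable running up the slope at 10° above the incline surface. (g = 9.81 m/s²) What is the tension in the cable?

Take axes along and perpendicular to the incline. Weight components: W sin 25.7° = 1255 N down-slope, W cos 25.7° = 2608 N into the surface.
Along incline: T cos 10° = W sin 25.7° → T = 1274 N.
Perpendicular: N = W cos 25.7° − T sin 10° = 2386 N.

T ≈ 1270 N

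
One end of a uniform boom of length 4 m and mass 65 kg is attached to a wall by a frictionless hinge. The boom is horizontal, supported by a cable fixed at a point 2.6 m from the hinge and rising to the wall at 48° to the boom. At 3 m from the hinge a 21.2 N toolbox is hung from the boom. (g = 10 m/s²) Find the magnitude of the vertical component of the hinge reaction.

|H_y| ≈ 147 N

Take torques about the hinge: T sin 48° · 2.6 = 65×10×2 + 21.2×3 = 1363.6 N·m.
So T = 1363.6 / (0.7431 × 2.6) = 705.73 N.
ΣF_y = 0: H_y = (65×10 + 21.2) − T sin 48° = 671.2 − 524.46 = 146.74 N.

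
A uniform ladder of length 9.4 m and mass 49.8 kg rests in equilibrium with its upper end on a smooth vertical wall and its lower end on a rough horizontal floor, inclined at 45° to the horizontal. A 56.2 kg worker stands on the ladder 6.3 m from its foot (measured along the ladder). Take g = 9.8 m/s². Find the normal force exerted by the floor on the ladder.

N_floor ≈ 1040 N

ΣF_y = 0: N_floor = 49.8×9.8 + 56.2×9.8 = 1038.8 N.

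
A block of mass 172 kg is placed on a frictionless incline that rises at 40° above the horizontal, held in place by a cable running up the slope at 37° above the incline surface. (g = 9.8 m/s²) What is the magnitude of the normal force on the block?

N ≈ 475 N

Take axes along and perpendicular to the incline. Weight components: W sin 40° = 1083 N down-slope, W cos 40° = 1291 N into the surface.
Along incline: T cos 37° = W sin 40° → T = 1357 N.
Perpendicular: N = W cos 40° − T sin 37° = 474.8 N.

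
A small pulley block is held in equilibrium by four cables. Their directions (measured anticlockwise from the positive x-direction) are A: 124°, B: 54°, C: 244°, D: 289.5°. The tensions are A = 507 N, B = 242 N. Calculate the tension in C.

T_C ≈ 102 N

Resolve: ΣF_x = 507 cos 124° + 242 cos 54° + T_C cos 244° + T_D cos 289.5° = 0.
        ΣF_y = 507 sin 124° + 242 sin 54° + T_C sin 244° + T_D sin 289.5° = 0.
The known terms sum to (-141.3, 616.1) N, so -0.4384 T_C + 0.3338 T_D = 141.3 and -0.8988 T_C − 0.9426 T_D = -616.1.
Solving simultaneously: T_C = 101.6 N, T_D = 556.7 N.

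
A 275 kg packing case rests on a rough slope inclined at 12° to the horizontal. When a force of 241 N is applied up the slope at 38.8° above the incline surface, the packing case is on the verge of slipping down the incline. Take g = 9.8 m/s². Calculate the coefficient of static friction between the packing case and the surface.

μ ≈ 0.150

On the verge of sliding down the incline, friction is at its maximum μN and acts up the slope.
Perpendicular to incline: N = W cos 12° − P sin 38.8° = 2636 − 151 = 2485 N.
Along incline: P cos 38.8° + μN = W sin 12° → μ = (W sin 12° − P cos 38.8°) / N = 0.1499.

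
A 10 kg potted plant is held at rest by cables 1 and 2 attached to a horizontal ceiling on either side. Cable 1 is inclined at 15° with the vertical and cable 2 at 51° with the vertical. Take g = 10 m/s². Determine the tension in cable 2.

T_2 ≈ 28.3 N

Angles from the horizontal: cable 1 is 90° − 15° = 75°, cable 2 is 90° − 51° = 39°.
Weight W = 10 × 10 = 100 N acts straight down.
Horizontal: T_1 cos 75° = T_2 cos 39°  →  T_1 = 3.003 T_2.
Vertical: T_1 sin 75° + T_2 sin 39° = 100.
Substituting the horizontal relation into the vertical equation gives 3.53 T_2 = 100, so T_2 = 28.33 N.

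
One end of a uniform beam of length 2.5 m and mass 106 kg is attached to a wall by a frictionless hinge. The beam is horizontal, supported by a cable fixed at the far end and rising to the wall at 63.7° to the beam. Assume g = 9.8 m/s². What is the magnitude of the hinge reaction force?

|H| ≈ 579 N

Take torques about the hinge: T sin 63.7° · 2.5 = 106×9.8×1.25 = 1298.5 N·m.
So T = 1298.5 / (0.8965 × 2.5) = 579.37 N.
ΣF_x = 0: H_x = T cos 63.7° = 256.7 N.
ΣF_y = 0: H_y = (106×9.8) − T sin 63.7° = 1038.8 − 519.4 = 519.4 N.
|H| = √(H_x² + H_y²) = √((256.7)² + (519.4)²) = 579.37 N.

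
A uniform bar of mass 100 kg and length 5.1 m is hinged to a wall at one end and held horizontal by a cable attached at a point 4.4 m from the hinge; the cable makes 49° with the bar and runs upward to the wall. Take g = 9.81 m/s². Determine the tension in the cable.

T ≈ 753 N

Take torques about the hinge: T sin 49° · 4.4 = 100×9.81×2.55 = 2501.5 N·m.
So T = 2501.5 / (0.7547 × 4.4) = 753.32 N.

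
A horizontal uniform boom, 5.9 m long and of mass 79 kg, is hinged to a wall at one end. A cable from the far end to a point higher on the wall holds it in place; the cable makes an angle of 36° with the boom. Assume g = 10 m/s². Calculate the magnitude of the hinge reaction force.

Take torques about the hinge: T sin 36° · 5.9 = 79×10×2.95 = 2330.5 N·m.
So T = 2330.5 / (0.5878 × 5.9) = 672.01 N.
ΣF_x = 0: H_x = T cos 36° = 543.67 N.
ΣF_y = 0: H_y = (79×10) − T sin 36° = 790 − 395 = 395 N.
|H| = √(H_x² + H_y²) = √((543.67)² + (395)²) = 672.01 N.

|H| ≈ 672 N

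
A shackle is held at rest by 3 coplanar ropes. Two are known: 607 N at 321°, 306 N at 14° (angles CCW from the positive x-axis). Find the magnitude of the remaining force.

Sum the known components: ΣF_x = 768.6 N, ΣF_y = -308 N.
For equilibrium the remaining force must supply (−ΣF_x, −ΣF_y) = (-768.6, 308) N.
Magnitude = √((-768.6)² + (308)²) = 828 N; direction = atan2(308, -768.6) = 158.2°.

F ≈ 828 N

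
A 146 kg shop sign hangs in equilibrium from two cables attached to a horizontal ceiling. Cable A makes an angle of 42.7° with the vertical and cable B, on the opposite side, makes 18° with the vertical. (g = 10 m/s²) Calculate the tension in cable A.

Angles from the horizontal: cable A is 90° − 42.7° = 47.3°, cable B is 90° − 18° = 72°.
Weight W = 146 × 10 = 1460 N acts straight down.
Horizontal: T_A cos 47.3° = T_B cos 72°  →  T_B = 2.195 T_A.
Vertical: T_A sin 47.3° + T_B sin 72° = 1460.
Substituting the horizontal relation into the vertical equation gives 2.822 T_A = 1460, so T_A = 517.3 N.

T_A ≈ 517 N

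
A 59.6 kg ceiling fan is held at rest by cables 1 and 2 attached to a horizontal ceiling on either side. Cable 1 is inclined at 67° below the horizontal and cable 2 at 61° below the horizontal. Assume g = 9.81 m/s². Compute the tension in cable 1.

Weight W = 59.6 × 9.81 = 584.7 N acts straight down.
Horizontal: T_1 cos 67° = T_2 cos 61°  →  T_2 = 0.8059 T_1.
Vertical: T_1 sin 67° + T_2 sin 61° = 584.7.
Substituting the horizontal relation into the vertical equation gives 1.625 T_1 = 584.7, so T_1 = 359.7 N.

T_1 ≈ 360 N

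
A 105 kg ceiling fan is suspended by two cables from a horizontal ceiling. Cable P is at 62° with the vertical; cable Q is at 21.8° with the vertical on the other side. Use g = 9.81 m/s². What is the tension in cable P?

T_P ≈ 385 N

Angles from the horizontal: cable P is 90° − 62° = 28°, cable Q is 90° − 21.8° = 68.2°.
Weight W = 105 × 9.81 = 1030 N acts straight down.
Horizontal: T_P cos 28° = T_Q cos 68.2°  →  T_Q = 2.378 T_P.
Vertical: T_P sin 28° + T_Q sin 68.2° = 1030.
Substituting the horizontal relation into the vertical equation gives 2.677 T_P = 1030, so T_P = 384.8 N.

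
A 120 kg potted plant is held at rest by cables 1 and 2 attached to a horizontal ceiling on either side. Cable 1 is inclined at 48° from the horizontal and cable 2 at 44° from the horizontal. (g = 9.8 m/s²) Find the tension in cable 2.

Weight W = 120 × 9.8 = 1176 N acts straight down.
Horizontal: T_1 cos 48° = T_2 cos 44°  →  T_1 = 1.075 T_2.
Vertical: T_1 sin 48° + T_2 sin 44° = 1176.
Substituting the horizontal relation into the vertical equation gives 1.494 T_2 = 1176, so T_2 = 787.4 N.

T_2 ≈ 787 N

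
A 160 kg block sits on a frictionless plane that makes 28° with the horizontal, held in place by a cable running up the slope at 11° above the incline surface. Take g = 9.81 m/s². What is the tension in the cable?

T ≈ 751 N

Take axes along and perpendicular to the incline. Weight components: W sin 28° = 736.9 N down-slope, W cos 28° = 1386 N into the surface.
Along incline: T cos 11° = W sin 28° → T = 750.7 N.
Perpendicular: N = W cos 28° − T sin 11° = 1243 N.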